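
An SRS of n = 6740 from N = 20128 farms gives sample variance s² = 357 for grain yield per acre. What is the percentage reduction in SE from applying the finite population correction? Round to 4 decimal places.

f = n/N = 6740/20128 = 0.33485692.
SE_no-fpc = √(s²/n) = 0.23014639; SE_fpc = √((1−f)s²/n) = 0.18769889.
Ratio = √(1−f) = 0.81556305. Reduction = 100·(1 − 0.81556305) = 18.4437%.

18.4437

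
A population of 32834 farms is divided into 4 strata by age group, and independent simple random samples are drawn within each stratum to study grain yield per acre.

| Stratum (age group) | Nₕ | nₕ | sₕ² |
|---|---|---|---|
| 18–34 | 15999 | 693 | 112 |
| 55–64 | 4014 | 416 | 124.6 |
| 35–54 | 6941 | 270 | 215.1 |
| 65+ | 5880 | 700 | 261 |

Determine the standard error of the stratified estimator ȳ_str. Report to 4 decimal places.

0.2924

Var(ȳ_str) = Σₕ Wₕ²(1 − fₕ)sₕ²/nₕ with Wₕ = Nₕ/N, N = 32834.
18–34: Wₕ = 0.48726929; term = 0.48726929²·(1 − 0.04331521)·112/693 = 0.036710622.
55–64: Wₕ = 0.12225132; term = 0.12225132²·(1 − 0.10363727)·124.6/416 = 0.0040125056.
35–54: Wₕ = 0.21139672; term = 0.21139672²·(1 − 0.03889929)·215.1/270 = 0.034217009.
65+: Wₕ = 0.17908266; term = 0.17908266²·(1 − 0.11904762)·261/700 = 0.01053421.
Sum = 0.085474347.
SE = √(0.085474347) = 0.2924.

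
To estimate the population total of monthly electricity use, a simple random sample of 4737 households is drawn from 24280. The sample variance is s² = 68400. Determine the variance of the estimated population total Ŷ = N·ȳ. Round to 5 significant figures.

Var(Ŷ) = N²·Var(ȳ) = N²·(1 − n/N)·s²/n.
f = 4737/24280 = 0.19509885; Var(ȳ) = 0.80490115·68400/4737 = 11.622385.
Var(Ŷ) = 24280² · 11.622385 = 6.8516098 × 10^9.

6.8516 × 10^9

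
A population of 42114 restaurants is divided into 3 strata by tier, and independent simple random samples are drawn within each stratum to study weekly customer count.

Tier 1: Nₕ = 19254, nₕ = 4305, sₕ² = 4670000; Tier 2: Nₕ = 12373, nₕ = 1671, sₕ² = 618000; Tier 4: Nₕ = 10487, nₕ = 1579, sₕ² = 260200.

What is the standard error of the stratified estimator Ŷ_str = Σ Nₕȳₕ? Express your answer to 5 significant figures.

613680

Var(Ŷ_str) = Σₕ Nₕ²(1 − fₕ)sₕ²/nₕ.
Tier 1: 19254²·(1 − 4305/19254)·4670000/4305 = 3.1223159 × 10^11.
Tier 2: 12373²·(1 − 1671/12373)·618000/1671 = 4.8972467 × 10^10.
Tier 4: 10487²·(1 − 1579/10487)·260200/1579 = 1.5394183 × 10^10.
Sum = 3.7659824 × 10^11.
SE = √(3.7659824 × 10^11) = 613680.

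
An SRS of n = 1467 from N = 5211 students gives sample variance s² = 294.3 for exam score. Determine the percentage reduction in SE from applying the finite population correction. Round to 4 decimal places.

f = n/N = 1467/5211 = 0.28151986.
SE_no-fpc = √(s²/n) = 0.44789898; SE_fpc = √((1−f)s²/n) = 0.37965354.
Ratio = √(1−f) = 0.84763208. Reduction = 100·(1 − 0.84763208) = 15.2368%.

15.2368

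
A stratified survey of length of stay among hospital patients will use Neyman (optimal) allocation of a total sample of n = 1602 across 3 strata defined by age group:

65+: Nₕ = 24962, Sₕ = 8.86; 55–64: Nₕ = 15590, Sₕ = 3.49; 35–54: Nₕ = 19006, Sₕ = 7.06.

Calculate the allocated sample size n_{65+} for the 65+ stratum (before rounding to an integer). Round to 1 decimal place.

864.7

Neyman allocation: nₕ = n·NₕSₕ / Σⱼ NⱼSⱼ.
Σ NⱼSⱼ = 24962·8.86 + 15590·3.49 + 19006·7.06 = 409754.78.
n_{65+} = 1602·24962·8.86 / 409754.78 = 864.7.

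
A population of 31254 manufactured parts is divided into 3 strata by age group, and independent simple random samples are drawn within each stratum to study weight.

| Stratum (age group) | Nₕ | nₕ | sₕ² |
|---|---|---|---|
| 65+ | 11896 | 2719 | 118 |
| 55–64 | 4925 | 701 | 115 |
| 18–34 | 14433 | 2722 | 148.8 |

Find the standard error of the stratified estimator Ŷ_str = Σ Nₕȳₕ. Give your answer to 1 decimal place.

4170.2

Var(Ŷ_str) = Σₕ Nₕ²(1 − fₕ)sₕ²/nₕ.
65+: 11896²·(1 − 2719/11896)·118/2719 = 4.7377756 × 10^6.
55–64: 4925²·(1 − 701/4925)·115/701 = 3.4127932 × 10^6.
18–34: 14433²·(1 − 2722/14433)·148.8/2722 = 9.2398603 × 10^6.
Sum = 1.7390429 × 10^7.
SE = √(1.7390429 × 10^7) = 4170.2.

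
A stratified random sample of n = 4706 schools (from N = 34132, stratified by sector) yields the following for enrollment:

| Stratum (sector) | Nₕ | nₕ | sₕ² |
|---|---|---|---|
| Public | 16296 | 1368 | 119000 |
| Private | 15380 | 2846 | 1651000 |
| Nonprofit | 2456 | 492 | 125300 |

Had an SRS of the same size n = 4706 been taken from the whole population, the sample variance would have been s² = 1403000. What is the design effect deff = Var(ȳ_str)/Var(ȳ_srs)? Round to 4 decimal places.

0.4482

Var(ȳ_str) = Σ Wₕ²(1−fₕ)sₕ²/nₕ with Wₕ = Nₕ/34132:
  Public: (16296/34132)²·(1−1368/16296)·119000/1368 = 18.164357
  Private: (15380/34132)²·(1−2846/15380)·1651000/2846 = 95.991931
  Nonprofit: (2456/34132)²·(1−492/2456)·125300/492 = 1.0544654
  → Var(ȳ_str) = 115.21075.
Var(ȳ_srs) = (1 − 4706/34132)·1403000/4706 = 257.02493.
deff = 115.21075 / 257.02493 = 0.4482.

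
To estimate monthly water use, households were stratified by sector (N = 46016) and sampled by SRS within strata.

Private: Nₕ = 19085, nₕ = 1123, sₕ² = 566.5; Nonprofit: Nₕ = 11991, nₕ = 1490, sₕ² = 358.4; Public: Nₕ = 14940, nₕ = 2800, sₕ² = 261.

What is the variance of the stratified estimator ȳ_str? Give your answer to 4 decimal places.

0.1040

Var(ȳ_str) = Σₕ Wₕ²(1 − fₕ)sₕ²/nₕ with Wₕ = Nₕ/N, N = 46016.
Private: Wₕ = 0.41474704; term = 0.41474704²·(1 − 0.05884202)·566.5/1123 = 0.081667505.
Nonprofit: Wₕ = 0.26058328; term = 0.26058328²·(1 − 0.12425986)·358.4/1490 = 0.014303755.
Public: Wₕ = 0.32466968; term = 0.32466968²·(1 − 0.18741633)·261/2800 = 0.0079842482.
Sum = 0.10395551.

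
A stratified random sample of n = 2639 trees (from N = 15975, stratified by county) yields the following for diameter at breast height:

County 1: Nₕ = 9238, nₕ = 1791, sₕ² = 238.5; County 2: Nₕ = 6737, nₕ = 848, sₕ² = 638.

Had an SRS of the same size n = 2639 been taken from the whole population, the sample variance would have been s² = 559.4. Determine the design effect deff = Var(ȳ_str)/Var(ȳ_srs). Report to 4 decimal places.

0.8638

Var(ȳ_str) = Σ Wₕ²(1−fₕ)sₕ²/nₕ with Wₕ = Nₕ/15975:
  County 1: (9238/15975)²·(1−1791/9238)·238.5/1791 = 0.03589801
  County 2: (6737/15975)²·(1−848/6737)·638/848 = 0.11696373
  → Var(ȳ_str) = 0.15286174.
Var(ȳ_srs) = (1 − 2639/15975)·559.4/2639 = 0.17695702.
deff = 0.15286174 / 0.17695702 = 0.8638.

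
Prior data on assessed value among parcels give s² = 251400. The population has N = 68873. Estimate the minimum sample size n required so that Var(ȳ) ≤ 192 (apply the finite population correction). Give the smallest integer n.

1285

Without fpc, n₀ = s²/D = 251400/192 = 1309.3750.
With fpc, (1 − n/N)·s²/n ≤ D requires n ≥ n₀/(1 + n₀/N) = 1309.3750/(1 + 1309.3750/68873) = 1284.9463.
Rounding up, n = 1285.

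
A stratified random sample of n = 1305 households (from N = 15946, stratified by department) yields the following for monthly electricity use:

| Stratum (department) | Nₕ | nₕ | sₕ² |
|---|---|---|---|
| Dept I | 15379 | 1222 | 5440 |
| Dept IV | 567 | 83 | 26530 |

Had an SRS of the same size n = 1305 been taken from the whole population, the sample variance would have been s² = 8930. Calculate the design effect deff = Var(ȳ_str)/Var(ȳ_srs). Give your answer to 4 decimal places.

Var(ȳ_str) = Σ Wₕ²(1−fₕ)sₕ²/nₕ with Wₕ = Nₕ/15946:
  Dept I: (15379/15946)²·(1−1222/15379)·5440/1222 = 3.8117421
  Dept IV: (567/15946)²·(1−83/567)·26530/83 = 0.34497217
  → Var(ȳ_str) = 4.1567143.
Var(ȳ_srs) = (1 − 1305/15946)·8930/1305 = 6.2828968.
deff = 4.1567143 / 6.2828968 = 0.6616.

0.6616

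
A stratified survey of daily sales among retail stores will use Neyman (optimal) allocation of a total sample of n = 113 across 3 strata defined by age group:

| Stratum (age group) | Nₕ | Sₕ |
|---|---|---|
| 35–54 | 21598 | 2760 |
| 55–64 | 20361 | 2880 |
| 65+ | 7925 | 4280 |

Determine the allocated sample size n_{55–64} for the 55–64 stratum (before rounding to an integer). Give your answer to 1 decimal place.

43.5

Neyman allocation: nₕ = n·NₕSₕ / Σⱼ NⱼSⱼ.
Σ NⱼSⱼ = 21598·2760 + 20361·2880 + 7925·4280 = 1.5216916 × 10^8.
n_{55–64} = 113·20361·2880 / (1.5216916 × 10^8) = 43.5.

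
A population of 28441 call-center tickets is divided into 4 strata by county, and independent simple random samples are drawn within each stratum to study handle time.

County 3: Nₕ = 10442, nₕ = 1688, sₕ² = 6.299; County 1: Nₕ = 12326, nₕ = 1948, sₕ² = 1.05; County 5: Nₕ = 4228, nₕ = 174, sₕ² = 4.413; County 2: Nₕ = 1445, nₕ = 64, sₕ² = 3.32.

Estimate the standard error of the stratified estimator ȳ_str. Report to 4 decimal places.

Var(ȳ_str) = Σₕ Wₕ²(1 − fₕ)sₕ²/nₕ with Wₕ = Nₕ/N, N = 28441.
County 3: Wₕ = 0.36714602; term = 0.36714602²·(1 − 0.16165486)·6.299/1688 = 4.2169619 × 10^-4.
County 1: Wₕ = 0.43338842; term = 0.43338842²·(1 − 0.15803992)·1.05/1948 = 8.5240591 × 10^-5.
County 5: Wₕ = 0.14865863; term = 0.14865863²·(1 − 0.04115421)·4.413/174 = 5.3741982 × 10^-4.
County 2: Wₕ = 0.05080693; term = 0.05080693²·(1 − 0.04429066)·3.32/64 = 1.2797641 × 10^-4.
Sum = 0.001172333.
SE = √(0.001172333) = 0.0342.

0.0342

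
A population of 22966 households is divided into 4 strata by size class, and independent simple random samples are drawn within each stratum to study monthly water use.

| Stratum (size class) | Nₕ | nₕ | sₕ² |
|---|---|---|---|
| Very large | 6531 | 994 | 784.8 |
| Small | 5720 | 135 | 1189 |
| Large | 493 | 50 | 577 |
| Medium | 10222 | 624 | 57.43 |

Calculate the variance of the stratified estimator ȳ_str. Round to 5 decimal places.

Var(ȳ_str) = Σₕ Wₕ²(1 − fₕ)sₕ²/nₕ with Wₕ = Nₕ/N, N = 22966.
Very large: Wₕ = 0.28437690; term = 0.28437690²·(1 − 0.15219721)·784.8/994 = 0.054132252.
Small: Wₕ = 0.24906383; term = 0.24906383²·(1 − 0.02360140)·1189/135 = 0.5334535.
Large: Wₕ = 0.02146652; term = 0.02146652²·(1 − 0.10141988)·577/50 = 0.0047784356.
Medium: Wₕ = 0.44509275; term = 0.44509275²·(1 − 0.06104481)·57.43/624 = 0.017119857.
Sum = 0.60948404.

0.60948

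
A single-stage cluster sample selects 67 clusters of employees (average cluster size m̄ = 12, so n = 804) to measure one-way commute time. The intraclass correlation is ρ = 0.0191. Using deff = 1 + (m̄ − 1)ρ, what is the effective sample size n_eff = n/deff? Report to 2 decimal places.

664.41

deff = 1 + (12 − 1)·0.0191 = 1 + 0.2101 = 1.2101.
n_eff = 804 / 1.2101 = 664.41.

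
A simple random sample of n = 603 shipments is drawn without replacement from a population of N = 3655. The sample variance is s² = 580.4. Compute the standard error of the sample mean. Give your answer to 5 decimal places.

Under SRS without replacement, Var(ȳ) = (1 − f)·s²/n with f = n/N = 603/3655 = 0.16497948.
Var(ȳ) = (1 − 0.16497948)·580.4/603 = 0.83502052·0.96252073 = 0.80372456.
SE(ȳ) = √(0.80372456) = 0.89651.

0.89651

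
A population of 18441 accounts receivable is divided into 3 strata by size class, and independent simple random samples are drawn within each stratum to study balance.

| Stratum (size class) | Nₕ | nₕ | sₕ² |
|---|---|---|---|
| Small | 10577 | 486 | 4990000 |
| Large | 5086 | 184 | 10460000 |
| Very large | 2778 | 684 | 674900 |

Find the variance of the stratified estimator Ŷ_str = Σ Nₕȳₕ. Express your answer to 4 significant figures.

2.519 × 10^12

Var(Ŷ_str) = Σₕ Nₕ²(1 − fₕ)sₕ²/nₕ.
Small: 10577²·(1 − 486/10577)·4990000/486 = 1.0958749 × 10^12.
Large: 5086²·(1 − 184/5086)·10460000/184 = 1.4173057 × 10^12.
Very large: 2778²·(1 − 684/2778)·674900/684 = 5.7397403 × 10^9.
Sum = 2.5189203 × 10^12.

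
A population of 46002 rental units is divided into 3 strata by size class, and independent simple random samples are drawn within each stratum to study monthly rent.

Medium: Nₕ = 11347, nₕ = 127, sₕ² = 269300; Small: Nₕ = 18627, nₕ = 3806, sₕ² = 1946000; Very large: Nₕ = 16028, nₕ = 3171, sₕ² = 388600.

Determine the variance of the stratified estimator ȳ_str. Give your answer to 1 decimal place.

206.2

Var(ȳ_str) = Σₕ Wₕ²(1 − fₕ)sₕ²/nₕ with Wₕ = Nₕ/N, N = 46002.
Medium: Wₕ = 0.24666319; term = 0.24666319²·(1 − 0.01119239)·269300/127 = 127.57134.
Small: Wₕ = 0.40491718; term = 0.40491718²·(1 − 0.20432705)·1946000/3806 = 66.702336.
Very large: Wₕ = 0.34841963; term = 0.34841963²·(1 − 0.19784128)·388600/3171 = 11.933617.
Sum = 206.20729.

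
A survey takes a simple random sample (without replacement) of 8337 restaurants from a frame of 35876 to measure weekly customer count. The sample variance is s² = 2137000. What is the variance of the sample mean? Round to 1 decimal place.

Under SRS without replacement, Var(ȳ) = (1 − f)·s²/n with f = n/N = 8337/35876 = 0.23238377.
Var(ȳ) = (1 − 0.23238377)·2137000/8337 = 0.76761623·256.32722 = 196.76093.

196.8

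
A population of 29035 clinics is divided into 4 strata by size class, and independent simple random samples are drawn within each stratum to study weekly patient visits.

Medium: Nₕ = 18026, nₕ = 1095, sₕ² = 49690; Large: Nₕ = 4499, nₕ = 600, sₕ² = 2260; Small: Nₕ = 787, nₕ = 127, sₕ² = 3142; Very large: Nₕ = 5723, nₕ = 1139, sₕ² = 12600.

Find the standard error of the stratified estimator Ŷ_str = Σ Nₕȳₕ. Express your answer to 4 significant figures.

119200

Var(Ŷ_str) = Σₕ Nₕ²(1 − fₕ)sₕ²/nₕ.
Medium: 18026²·(1 − 1095/18026)·49690/1095 = 1.3849588 × 10^10.
Large: 4499²·(1 − 600/4499)·2260/600 = 6.6073364 × 10^7.
Small: 787²·(1 − 127/787)·3142/127 = 1.2850533 × 10^7.
Very large: 5723²·(1 − 1139/5723)·12600/1139 = 2.9021187 × 10^8.
Sum = 1.4218724 × 10^10.
SE = √(1.4218724 × 10^10) = 119200.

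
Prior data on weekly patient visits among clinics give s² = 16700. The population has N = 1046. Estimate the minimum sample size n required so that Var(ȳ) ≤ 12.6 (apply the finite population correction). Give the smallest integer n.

Without fpc, n₀ = s²/D = 16700/12.6 = 1325.3968.
With fpc, (1 − n/N)·s²/n ≤ D requires n ≥ n₀/(1 + n₀/N) = 1325.3968/(1 + 1325.3968/1046) = 584.6196.
Rounding up, n = 585.

585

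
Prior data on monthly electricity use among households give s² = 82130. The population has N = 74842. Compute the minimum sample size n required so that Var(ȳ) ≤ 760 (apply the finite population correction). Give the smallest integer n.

108

Without fpc, n₀ = s²/D = 82130/760 = 108.0658.
With fpc, (1 − n/N)·s²/n ≤ D requires n ≥ n₀/(1 + n₀/N) = 108.0658/(1 + 108.0658/74842) = 107.9100.
Rounding up, n = 108.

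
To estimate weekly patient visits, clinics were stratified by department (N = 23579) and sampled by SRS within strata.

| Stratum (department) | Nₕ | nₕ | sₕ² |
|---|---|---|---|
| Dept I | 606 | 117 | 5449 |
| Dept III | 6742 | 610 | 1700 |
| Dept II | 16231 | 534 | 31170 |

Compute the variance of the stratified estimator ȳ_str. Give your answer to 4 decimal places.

26.9810

Var(ȳ_str) = Σₕ Wₕ²(1 − fₕ)sₕ²/nₕ with Wₕ = Nₕ/N, N = 23579.
Dept I: Wₕ = 0.02570084; term = 0.02570084²·(1 − 0.19306931)·5449/117 = 0.024823423.
Dept III: Wₕ = 0.28593240; term = 0.28593240²·(1 − 0.09047760)·1700/610 = 0.20723314.
Dept II: Wₕ = 0.68836677; term = 0.68836677²·(1 − 0.03290001)·31170/534 = 26.748949.
Sum = 26.981006.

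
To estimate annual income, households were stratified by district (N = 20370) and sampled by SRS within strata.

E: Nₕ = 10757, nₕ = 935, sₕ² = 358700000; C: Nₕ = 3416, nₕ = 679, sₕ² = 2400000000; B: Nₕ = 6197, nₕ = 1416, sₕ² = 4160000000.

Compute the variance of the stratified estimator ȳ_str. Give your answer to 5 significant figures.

Var(ȳ_str) = Σₕ Wₕ²(1 − fₕ)sₕ²/nₕ with Wₕ = Nₕ/N, N = 20370.
E: Wₕ = 0.52808051; term = 0.52808051²·(1 − 0.08692015)·358700000/935 = 97685.208.
C: Wₕ = 0.16769759; term = 0.16769759²·(1 − 0.19877049)·2400000000/679 = 79643.818.
B: Wₕ = 0.30422189; term = 0.30422189²·(1 − 0.22849766)·4160000000/1416 = 209772.36.
Sum = 387101.39.

387100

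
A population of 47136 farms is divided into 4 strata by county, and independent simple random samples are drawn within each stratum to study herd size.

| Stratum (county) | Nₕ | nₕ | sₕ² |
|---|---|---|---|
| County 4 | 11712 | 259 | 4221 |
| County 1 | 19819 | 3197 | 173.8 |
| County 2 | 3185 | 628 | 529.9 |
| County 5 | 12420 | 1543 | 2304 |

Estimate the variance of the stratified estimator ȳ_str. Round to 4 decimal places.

1.0859

Var(ȳ_str) = Σₕ Wₕ²(1 − fₕ)sₕ²/nₕ with Wₕ = Nₕ/N, N = 47136.
County 4: Wₕ = 0.24847251; term = 0.24847251²·(1 − 0.02211407)·4221/259 = 0.98392153.
County 1: Wₕ = 0.42046419; term = 0.42046419²·(1 − 0.16130985)·173.8/3197 = 0.0080605876.
County 2: Wₕ = 0.06757043; term = 0.06757043²·(1 − 0.19717425)·529.9/628 = 0.0030929222.
County 5: Wₕ = 0.26349287; term = 0.26349287²·(1 − 0.12423510)·2304/1543 = 0.090790796.
Sum = 1.0858658.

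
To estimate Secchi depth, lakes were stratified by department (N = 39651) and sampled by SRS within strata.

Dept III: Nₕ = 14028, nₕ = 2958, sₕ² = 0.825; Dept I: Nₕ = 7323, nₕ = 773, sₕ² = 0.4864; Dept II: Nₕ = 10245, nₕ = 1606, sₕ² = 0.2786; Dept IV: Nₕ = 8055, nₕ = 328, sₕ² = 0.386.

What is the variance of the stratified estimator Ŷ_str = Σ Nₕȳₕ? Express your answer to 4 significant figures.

Var(Ŷ_str) = Σₕ Nₕ²(1 − fₕ)sₕ²/nₕ.
Dept III: 14028²·(1 − 2958/14028)·0.825/2958 = 43311.094.
Dept I: 7323²·(1 − 773/7323)·0.4864/773 = 30181.749.
Dept II: 10245²·(1 − 1606/10245)·0.2786/1606 = 15353.628.
Dept IV: 8055²·(1 − 328/8055)·0.386/328 = 73247.013.
Sum = 162093.48.

162100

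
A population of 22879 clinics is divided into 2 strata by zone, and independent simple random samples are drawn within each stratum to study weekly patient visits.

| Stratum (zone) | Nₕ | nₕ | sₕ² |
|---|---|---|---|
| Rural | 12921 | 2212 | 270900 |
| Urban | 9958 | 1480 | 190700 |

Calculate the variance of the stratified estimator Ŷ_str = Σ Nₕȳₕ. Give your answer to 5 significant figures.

2.7824 × 10^10

Var(Ŷ_str) = Σₕ Nₕ²(1 − fₕ)sₕ²/nₕ.
Rural: 12921²·(1 − 2212/12921)·270900/2212 = 1.6946067 × 10^10.
Urban: 9958²·(1 − 1480/9958)·190700/1480 = 1.0878137 × 10^10.
Sum = 2.7824204 × 10^10.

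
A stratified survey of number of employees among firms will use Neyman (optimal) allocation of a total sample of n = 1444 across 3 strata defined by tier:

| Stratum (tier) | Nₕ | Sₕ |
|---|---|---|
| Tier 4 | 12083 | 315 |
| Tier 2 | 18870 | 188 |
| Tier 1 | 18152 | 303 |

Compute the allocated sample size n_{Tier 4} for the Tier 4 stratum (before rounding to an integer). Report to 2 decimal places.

427.58

Neyman allocation: nₕ = n·NₕSₕ / Σⱼ NⱼSⱼ.
Σ NⱼSⱼ = 12083·315 + 18870·188 + 18152·303 = 1.2853761 × 10^7.
n_{Tier 4} = 1444·12083·315 / (1.2853761 × 10^7) = 427.58.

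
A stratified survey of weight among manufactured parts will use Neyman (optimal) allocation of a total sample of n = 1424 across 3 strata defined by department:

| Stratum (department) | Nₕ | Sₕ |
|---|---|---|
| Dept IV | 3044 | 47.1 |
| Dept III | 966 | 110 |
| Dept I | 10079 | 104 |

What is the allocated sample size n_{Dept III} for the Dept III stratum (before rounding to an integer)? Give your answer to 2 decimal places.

116.59

Neyman allocation: nₕ = n·NₕSₕ / Σⱼ NⱼSⱼ.
Σ NⱼSⱼ = 3044·47.1 + 966·110 + 10079·104 = 1.2978484 × 10^6.
n_{Dept III} = 1424·966·110 / (1.2978484 × 10^6) = 116.59.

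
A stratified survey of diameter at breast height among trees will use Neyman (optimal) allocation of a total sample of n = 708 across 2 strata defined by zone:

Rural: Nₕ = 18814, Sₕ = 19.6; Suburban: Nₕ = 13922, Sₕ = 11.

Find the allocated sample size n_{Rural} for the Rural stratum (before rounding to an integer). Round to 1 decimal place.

Neyman allocation: nₕ = n·NₕSₕ / Σⱼ NⱼSⱼ.
Σ NⱼSⱼ = 18814·19.6 + 13922·11 = 521896.4.
n_{Rural} = 708·18814·19.6 / 521896.4 = 500.2.

500.2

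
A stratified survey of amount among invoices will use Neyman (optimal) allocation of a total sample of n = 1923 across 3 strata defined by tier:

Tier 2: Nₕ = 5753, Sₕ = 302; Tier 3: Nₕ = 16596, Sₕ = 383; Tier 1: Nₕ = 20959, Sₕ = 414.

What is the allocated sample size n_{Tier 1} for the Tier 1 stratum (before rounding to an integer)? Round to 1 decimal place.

Neyman allocation: nₕ = n·NₕSₕ / Σⱼ NⱼSⱼ.
Σ NⱼSⱼ = 5753·302 + 16596·383 + 20959·414 = 1.67707 × 10^7.
n_{Tier 1} = 1923·20959·414 / (1.67707 × 10^7) = 994.9.

994.9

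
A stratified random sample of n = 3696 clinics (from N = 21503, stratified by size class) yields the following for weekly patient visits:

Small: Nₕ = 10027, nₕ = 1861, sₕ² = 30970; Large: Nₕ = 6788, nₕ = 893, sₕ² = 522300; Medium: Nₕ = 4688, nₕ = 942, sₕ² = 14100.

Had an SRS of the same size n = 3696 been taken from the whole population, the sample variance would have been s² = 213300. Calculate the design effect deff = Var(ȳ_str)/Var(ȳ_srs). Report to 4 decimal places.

Var(ȳ_str) = Σ Wₕ²(1−fₕ)sₕ²/nₕ with Wₕ = Nₕ/21503:
  Small: (10027/21503)²·(1−1861/10027)·30970/1861 = 2.9469795
  Large: (6788/21503)²·(1−893/6788)·522300/893 = 50.616965
  Medium: (4688/21503)²·(1−942/4688)·14100/942 = 0.56849346
  → Var(ȳ_str) = 54.132438.
Var(ȳ_srs) = (1 − 3696/21503)·213300/3696 = 47.791493.
deff = 54.132438 / 47.791493 = 1.1327.

1.1327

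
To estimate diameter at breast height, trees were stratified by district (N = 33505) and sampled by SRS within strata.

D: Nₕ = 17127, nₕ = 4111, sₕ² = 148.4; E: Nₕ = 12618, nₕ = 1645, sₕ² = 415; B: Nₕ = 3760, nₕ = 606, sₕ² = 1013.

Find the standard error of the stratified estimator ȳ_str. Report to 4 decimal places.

Var(ȳ_str) = Σₕ Wₕ²(1 − fₕ)sₕ²/nₕ with Wₕ = Nₕ/N, N = 33505.
D: Wₕ = 0.51117744; term = 0.51117744²·(1 − 0.24003036)·148.4/4111 = 0.0071684625.
E: Wₕ = 0.37660051; term = 0.37660051²·(1 − 0.13036931)·415/1645 = 0.031115648.
B: Wₕ = 0.11222206; term = 0.11222206²·(1 − 0.16117021)·1013/606 = 0.017659041.
Sum = 0.055943152.
SE = √(0.055943152) = 0.2365.

0.2365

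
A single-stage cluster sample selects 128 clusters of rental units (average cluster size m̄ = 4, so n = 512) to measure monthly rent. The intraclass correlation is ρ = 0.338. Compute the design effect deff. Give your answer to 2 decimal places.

deff = 1 + (4 − 1)·0.338 = 1 + 1.014 = 2.014.

2.01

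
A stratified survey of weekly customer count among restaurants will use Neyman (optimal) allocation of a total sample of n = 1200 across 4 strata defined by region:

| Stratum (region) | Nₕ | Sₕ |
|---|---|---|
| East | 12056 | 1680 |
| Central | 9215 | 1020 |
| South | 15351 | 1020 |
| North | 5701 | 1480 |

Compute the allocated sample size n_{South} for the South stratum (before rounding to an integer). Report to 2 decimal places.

349.58

Neyman allocation: nₕ = n·NₕSₕ / Σⱼ NⱼSⱼ.
Σ NⱼSⱼ = 12056·1680 + 9215·1020 + 15351·1020 + 5701·1480 = 5.374888 × 10^7.
n_{South} = 1200·15351·1020 / (5.374888 × 10^7) = 349.58.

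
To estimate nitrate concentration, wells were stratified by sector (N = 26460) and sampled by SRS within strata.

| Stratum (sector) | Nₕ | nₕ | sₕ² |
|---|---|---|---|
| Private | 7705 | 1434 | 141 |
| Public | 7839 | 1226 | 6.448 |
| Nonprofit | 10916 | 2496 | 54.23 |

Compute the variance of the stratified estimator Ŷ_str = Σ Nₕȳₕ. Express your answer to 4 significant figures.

Var(Ŷ_str) = Σₕ Nₕ²(1 − fₕ)sₕ²/nₕ.
Private: 7705²·(1 − 1434/7705)·141/1434 = 4.7509385 × 10^6.
Public: 7839²·(1 − 1226/7839)·6.448/1226 = 272642.62.
Nonprofit: 10916²·(1 − 2496/10916)·54.23/2496 = 1.9969659 × 10^6.
Sum = 7.020547 × 10^6.

7.021 × 10^6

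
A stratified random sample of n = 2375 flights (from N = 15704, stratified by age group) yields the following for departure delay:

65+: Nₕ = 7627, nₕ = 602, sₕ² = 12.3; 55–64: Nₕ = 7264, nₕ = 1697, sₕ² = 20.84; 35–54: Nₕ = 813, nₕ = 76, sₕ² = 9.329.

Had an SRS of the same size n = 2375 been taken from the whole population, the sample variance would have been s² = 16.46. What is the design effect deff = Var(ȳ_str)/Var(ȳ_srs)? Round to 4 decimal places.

1.1477

Var(ȳ_str) = Σ Wₕ²(1−fₕ)sₕ²/nₕ with Wₕ = Nₕ/15704:
  65+: (7627/15704)²·(1−602/7627)·12.3/602 = 0.0044390304
  55–64: (7264/15704)²·(1−1697/7264)·20.84/1697 = 0.0020136888
  35–54: (813/15704)²·(1−76/813)·9.329/76 = 2.9823524 × 10^-4
  → Var(ȳ_str) = 0.0067509544.
Var(ȳ_srs) = (1 − 2375/15704)·16.46/2375 = 0.0058823857.
deff = 0.0067509544 / 0.0058823857 = 1.1477.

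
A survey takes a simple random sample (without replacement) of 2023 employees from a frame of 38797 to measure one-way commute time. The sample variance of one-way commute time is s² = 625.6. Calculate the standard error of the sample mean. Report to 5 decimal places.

0.54140

Under SRS without replacement, Var(ȳ) = (1 − f)·s²/n with f = n/N = 2023/38797 = 0.05214321.
Var(ȳ) = (1 − 0.05214321)·625.6/2023 = 0.94785679·0.3092437 = 0.29311874.
SE(ȳ) = √(0.29311874) = 0.54140.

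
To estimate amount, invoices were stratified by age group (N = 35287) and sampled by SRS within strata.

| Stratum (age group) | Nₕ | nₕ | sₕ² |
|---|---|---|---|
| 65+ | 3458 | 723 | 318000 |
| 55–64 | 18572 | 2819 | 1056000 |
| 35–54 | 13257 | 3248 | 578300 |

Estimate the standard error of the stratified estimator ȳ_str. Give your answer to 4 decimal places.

10.5038

Var(ȳ_str) = Σₕ Wₕ²(1 − fₕ)sₕ²/nₕ with Wₕ = Nₕ/N, N = 35287.
65+: Wₕ = 0.09799643; term = 0.09799643²·(1 − 0.20908039)·318000/723 = 3.3407322.
55–64: Wₕ = 0.52631281; term = 0.52631281²·(1 − 0.15178764)·1056000/2819 = 88.015937.
35–54: Wₕ = 0.37569076; term = 0.37569076²·(1 − 0.24500264)·578300/3248 = 18.973334.
Sum = 110.33.
SE = √(110.33) = 10.5038.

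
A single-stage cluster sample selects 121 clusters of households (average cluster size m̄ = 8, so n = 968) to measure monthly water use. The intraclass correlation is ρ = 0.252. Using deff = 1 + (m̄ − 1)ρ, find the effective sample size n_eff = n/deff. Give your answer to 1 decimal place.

deff = 1 + (8 − 1)·0.252 = 1 + 1.764 = 2.764.
n_eff = 968 / 2.764 = 350.2.

350.2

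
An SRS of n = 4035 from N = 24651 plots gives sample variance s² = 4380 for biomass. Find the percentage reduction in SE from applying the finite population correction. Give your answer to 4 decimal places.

8.5497

f = n/N = 4035/24651 = 0.16368504.
SE_no-fpc = √(s²/n) = 1.0418742; SE_fpc = √((1−f)s²/n) = 0.95279664.
Ratio = √(1−f) = 0.91450257. Reduction = 100·(1 − 0.91450257) = 8.5497%.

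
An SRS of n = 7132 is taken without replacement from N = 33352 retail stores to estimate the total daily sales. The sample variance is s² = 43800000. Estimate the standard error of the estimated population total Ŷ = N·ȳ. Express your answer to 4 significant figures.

2.317 × 10^6

Var(Ŷ) = N²·Var(ȳ) = N²·(1 − n/N)·s²/n.
f = 7132/33352 = 0.21384025; Var(ȳ) = 0.78615975·43800000/7132 = 4828.0703.
Var(Ŷ) = 33352² · 4828.0703 = 5.3705325 × 10^12.
SE(Ŷ) = √(5.3705325 × 10^12) = 2.317 × 10^6.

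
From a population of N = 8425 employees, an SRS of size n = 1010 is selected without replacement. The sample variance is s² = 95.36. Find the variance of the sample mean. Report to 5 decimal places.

0.08310

Under SRS without replacement, Var(ȳ) = (1 − f)·s²/n with f = n/N = 1010/8425 = 0.11988131.
Var(ȳ) = (1 − 0.11988131)·95.36/1010 = 0.88011869·0.094415842 = 0.083097147.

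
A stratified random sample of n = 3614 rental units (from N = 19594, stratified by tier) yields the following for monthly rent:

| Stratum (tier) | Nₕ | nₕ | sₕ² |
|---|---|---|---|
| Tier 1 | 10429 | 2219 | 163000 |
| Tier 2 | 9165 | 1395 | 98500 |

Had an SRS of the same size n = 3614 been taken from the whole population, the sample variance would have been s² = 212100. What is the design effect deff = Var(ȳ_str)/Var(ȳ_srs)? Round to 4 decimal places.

0.6159

Var(ȳ_str) = Σ Wₕ²(1−fₕ)sₕ²/nₕ with Wₕ = Nₕ/19594:
  Tier 1: (10429/19594)²·(1−2219/10429)·163000/2219 = 16.382113
  Tier 2: (9165/19594)²·(1−1395/9165)·98500/1395 = 13.096924
  → Var(ȳ_str) = 29.479037.
Var(ȳ_srs) = (1 − 3614/19594)·212100/3614 = 47.863692.
deff = 29.479037 / 47.863692 = 0.6159.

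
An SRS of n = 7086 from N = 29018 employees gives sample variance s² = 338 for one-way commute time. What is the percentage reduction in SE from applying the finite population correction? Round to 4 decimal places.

f = n/N = 7086/29018 = 0.24419326.
SE_no-fpc = √(s²/n) = 0.21840259; SE_fpc = √((1−f)s²/n) = 0.18987298.
Ratio = √(1−f) = 0.86937146. Reduction = 100·(1 − 0.86937146) = 13.0629%.

13.0629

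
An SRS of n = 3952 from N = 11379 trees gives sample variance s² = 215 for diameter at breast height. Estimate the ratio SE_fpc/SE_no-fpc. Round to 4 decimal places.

f = n/N = 3952/11379 = 0.34730644.
SE_no-fpc = √(s²/n) = 0.23324415; SE_fpc = √((1−f)s²/n) = 0.18843667.
Ratio = √(1−f) = 0.80789452.

0.8079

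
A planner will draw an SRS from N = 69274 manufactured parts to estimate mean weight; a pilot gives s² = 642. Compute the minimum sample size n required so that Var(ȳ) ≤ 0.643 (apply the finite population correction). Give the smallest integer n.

Without fpc, n₀ = s²/D = 642/0.643 = 998.4448.
With fpc, (1 − n/N)·s²/n ≤ D requires n ≥ n₀/(1 + n₀/N) = 998.4448/(1 + 998.4448/69274) = 984.2587.
Rounding up, n = 985.

985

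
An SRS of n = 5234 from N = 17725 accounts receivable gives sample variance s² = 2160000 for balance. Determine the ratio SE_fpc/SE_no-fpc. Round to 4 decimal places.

0.8395

f = n/N = 5234/17725 = 0.29528914.
SE_no-fpc = √(s²/n) = 20.314681; SE_fpc = √((1−f)s²/n) = 17.053577.
Ratio = √(1−f) = 0.83947058.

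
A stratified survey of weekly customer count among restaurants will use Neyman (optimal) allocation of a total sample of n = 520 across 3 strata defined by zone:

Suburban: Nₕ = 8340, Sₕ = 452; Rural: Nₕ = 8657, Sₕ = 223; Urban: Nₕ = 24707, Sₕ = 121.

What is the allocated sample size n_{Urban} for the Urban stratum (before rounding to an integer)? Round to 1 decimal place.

Neyman allocation: nₕ = n·NₕSₕ / Σⱼ NⱼSⱼ.
Σ NⱼSⱼ = 8340·452 + 8657·223 + 24707·121 = 8.689738 × 10^6.
n_{Urban} = 520·24707·121 / (8.689738 × 10^6) = 178.9.

178.9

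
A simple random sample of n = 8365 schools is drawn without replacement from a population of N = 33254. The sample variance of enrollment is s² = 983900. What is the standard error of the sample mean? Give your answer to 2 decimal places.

Under SRS without replacement, Var(ȳ) = (1 − f)·s²/n with f = n/N = 8365/33254 = 0.25154869.
Var(ȳ) = (1 − 0.25154869)·983900/8365 = 0.74845131·117.62104 = 88.033622.
SE(ȳ) = √(88.033622) = 9.38.

9.38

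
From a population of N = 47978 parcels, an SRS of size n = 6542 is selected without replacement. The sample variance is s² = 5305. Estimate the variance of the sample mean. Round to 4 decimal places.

0.7003

Under SRS without replacement, Var(ȳ) = (1 − f)·s²/n with f = n/N = 6542/47978 = 0.13635416.
Var(ȳ) = (1 − 0.13635416)·5305/6542 = 0.86364584·0.81091409 = 0.70034258.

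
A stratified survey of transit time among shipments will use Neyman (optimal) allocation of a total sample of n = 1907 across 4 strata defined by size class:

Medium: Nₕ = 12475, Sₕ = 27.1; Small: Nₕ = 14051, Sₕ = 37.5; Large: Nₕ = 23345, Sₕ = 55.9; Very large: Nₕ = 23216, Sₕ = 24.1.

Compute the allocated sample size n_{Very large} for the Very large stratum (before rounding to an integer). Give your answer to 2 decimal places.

Neyman allocation: nₕ = n·NₕSₕ / Σⱼ NⱼSⱼ.
Σ NⱼSⱼ = 12475·27.1 + 14051·37.5 + 23345·55.9 + 23216·24.1 = 2.7294761 × 10^6.
n_{Very large} = 1907·23216·24.1 / (2.7294761 × 10^6) = 390.91.

390.91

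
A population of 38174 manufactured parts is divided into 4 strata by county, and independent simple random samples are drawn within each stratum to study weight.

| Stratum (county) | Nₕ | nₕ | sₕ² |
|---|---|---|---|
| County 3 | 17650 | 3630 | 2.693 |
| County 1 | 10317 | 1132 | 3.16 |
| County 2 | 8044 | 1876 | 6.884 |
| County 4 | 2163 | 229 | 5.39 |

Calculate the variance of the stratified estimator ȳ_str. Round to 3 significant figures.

5.00 × 10^-4

Var(ȳ_str) = Σₕ Wₕ²(1 − fₕ)sₕ²/nₕ with Wₕ = Nₕ/N, N = 38174.
County 3: Wₕ = 0.46235658; term = 0.46235658²·(1 − 0.20566572)·2.693/3630 = 1.259758 × 10^-4.
County 1: Wₕ = 0.27026248; term = 0.27026248²·(1 − 0.10972182)·3.16/1132 = 1.8152561 × 10^-4.
County 2: Wₕ = 0.21071934; term = 0.21071934²·(1 − 0.23321730)·6.884/1876 = 1.2493644 × 10^-4.
County 4: Wₕ = 0.05666160; term = 0.05666160²·(1 − 0.10587147)·5.39/229 = 6.7566424 × 10^-5.
Sum = 5.0000427 × 10^-4.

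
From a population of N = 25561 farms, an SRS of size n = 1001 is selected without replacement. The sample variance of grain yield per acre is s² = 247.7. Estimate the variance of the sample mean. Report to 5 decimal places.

Under SRS without replacement, Var(ȳ) = (1 − f)·s²/n with f = n/N = 1001/25561 = 0.03916122.
Var(ȳ) = (1 − 0.03916122)·247.7/1001 = 0.96083878·0.24745255 = 0.237762.

0.23776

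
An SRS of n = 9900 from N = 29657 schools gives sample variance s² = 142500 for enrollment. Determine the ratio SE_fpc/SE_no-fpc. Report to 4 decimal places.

0.8162

f = n/N = 9900/29657 = 0.33381664.
SE_no-fpc = √(s²/n) = 3.7939346; SE_fpc = √((1−f)s²/n) = 3.0966115.
Ratio = √(1−f) = 0.81620057.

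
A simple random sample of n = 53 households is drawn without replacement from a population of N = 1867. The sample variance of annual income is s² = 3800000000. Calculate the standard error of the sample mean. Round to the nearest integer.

8346

Under SRS without replacement, Var(ȳ) = (1 − f)·s²/n with f = n/N = 53/1867 = 0.02838779.
Var(ȳ) = (1 − 0.02838779)·3800000000/53 = 0.97161221·7.1698113 × 10^7 = 6.9662762 × 10^7.
SE(ȳ) = √(6.9662762 × 10^7) = 8346.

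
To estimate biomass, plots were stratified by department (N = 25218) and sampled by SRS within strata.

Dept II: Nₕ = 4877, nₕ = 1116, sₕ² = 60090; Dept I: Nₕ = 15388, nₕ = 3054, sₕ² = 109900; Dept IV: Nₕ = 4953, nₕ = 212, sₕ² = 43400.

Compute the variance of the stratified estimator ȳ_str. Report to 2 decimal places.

19.85

Var(ȳ_str) = Σₕ Wₕ²(1 − fₕ)sₕ²/nₕ with Wₕ = Nₕ/N, N = 25218.
Dept II: Wₕ = 0.19339361; term = 0.19339361²·(1 − 0.22882920)·60090/1116 = 1.5530049.
Dept I: Wₕ = 0.61019906; term = 0.61019906²·(1 − 0.19846634)·109900/3054 = 10.739733.
Dept IV: Wₕ = 0.19640733; term = 0.19640733²·(1 − 0.04280234)·43400/212 = 7.5591136.
Sum = 19.851852.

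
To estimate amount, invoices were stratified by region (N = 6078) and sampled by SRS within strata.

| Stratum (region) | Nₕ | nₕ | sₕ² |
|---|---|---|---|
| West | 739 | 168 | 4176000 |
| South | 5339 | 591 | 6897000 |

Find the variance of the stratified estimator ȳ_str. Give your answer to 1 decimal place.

8291.9

Var(ȳ_str) = Σₕ Wₕ²(1 − fₕ)sₕ²/nₕ with Wₕ = Nₕ/N, N = 6078.
West: Wₕ = 0.12158605; term = 0.12158605²·(1 − 0.22733424)·4176000/168 = 283.9294.
South: Wₕ = 0.87841395; term = 0.87841395²·(1 − 0.11069489)·6897000/591 = 8007.9617.
Sum = 8291.8911.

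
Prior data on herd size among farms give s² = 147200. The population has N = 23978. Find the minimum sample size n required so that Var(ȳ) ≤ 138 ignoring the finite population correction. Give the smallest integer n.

1067

Without fpc, n₀ = s²/D = 147200/138 = 1066.6667.
Rounding up, n = 1067.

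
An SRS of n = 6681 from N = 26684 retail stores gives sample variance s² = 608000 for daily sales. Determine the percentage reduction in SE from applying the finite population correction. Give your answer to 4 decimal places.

f = n/N = 6681/26684 = 0.25037476.
SE_no-fpc = √(s²/n) = 9.5396195; SE_fpc = √((1−f)s²/n) = 8.2594885.
Ratio = √(1−f) = 0.86580901. Reduction = 100·(1 − 0.86580901) = 13.4191%.

13.4191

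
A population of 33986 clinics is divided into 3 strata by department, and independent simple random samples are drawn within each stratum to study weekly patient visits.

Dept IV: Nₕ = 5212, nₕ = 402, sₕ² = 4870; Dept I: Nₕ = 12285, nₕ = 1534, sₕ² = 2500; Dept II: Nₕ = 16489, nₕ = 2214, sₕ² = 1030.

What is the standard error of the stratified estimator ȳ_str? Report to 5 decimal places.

0.73763

Var(ȳ_str) = Σₕ Wₕ²(1 − fₕ)sₕ²/nₕ with Wₕ = Nₕ/N, N = 33986.
Dept IV: Wₕ = 0.15335726; term = 0.15335726²·(1 − 0.07712970)·4870/402 = 0.26293735.
Dept I: Wₕ = 0.36147237; term = 0.36147237²·(1 − 0.12486772)·2500/1534 = 0.18635393.
Dept II: Wₕ = 0.48517036; term = 0.48517036²·(1 − 0.13427133)·1030/2214 = 0.094804715.
Sum = 0.544096.
SE = √(0.544096) = 0.73763.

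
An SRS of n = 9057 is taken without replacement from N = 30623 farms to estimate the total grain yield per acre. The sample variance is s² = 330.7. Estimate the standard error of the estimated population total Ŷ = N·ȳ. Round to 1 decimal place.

Var(Ŷ) = N²·Var(ȳ) = N²·(1 − n/N)·s²/n.
f = 9057/30623 = 0.29575809; Var(ȳ) = 0.70424191·330.7/9057 = 0.025714122.
Var(Ŷ) = 30623² · 0.025714122 = 2.4113884 × 10^7.
SE(Ŷ) = √(2.4113884 × 10^7) = 4910.6.

4910.6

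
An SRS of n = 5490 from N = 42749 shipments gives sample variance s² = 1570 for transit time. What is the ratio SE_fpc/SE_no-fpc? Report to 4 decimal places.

0.9336

f = n/N = 5490/42749 = 0.12842406.
SE_no-fpc = √(s²/n) = 0.53476584; SE_fpc = √((1−f)s²/n) = 0.49924793.
Ratio = √(1−f) = 0.93358232.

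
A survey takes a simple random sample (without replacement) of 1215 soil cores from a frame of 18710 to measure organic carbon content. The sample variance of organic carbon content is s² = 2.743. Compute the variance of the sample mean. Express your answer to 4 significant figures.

Under SRS without replacement, Var(ȳ) = (1 − f)·s²/n with f = n/N = 1215/18710 = 0.06493854.
Var(ȳ) = (1 − 0.06493854)·2.743/1215 = 0.93506146·0.0022576132 = 0.0021110071.

0.002111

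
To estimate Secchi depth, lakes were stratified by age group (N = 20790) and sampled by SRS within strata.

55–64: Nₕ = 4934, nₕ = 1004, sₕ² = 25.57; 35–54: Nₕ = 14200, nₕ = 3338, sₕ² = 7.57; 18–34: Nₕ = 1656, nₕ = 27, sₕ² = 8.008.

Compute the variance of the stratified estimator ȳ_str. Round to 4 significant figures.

Var(ȳ_str) = Σₕ Wₕ²(1 − fₕ)sₕ²/nₕ with Wₕ = Nₕ/N, N = 20790.
55–64: Wₕ = 0.23732564; term = 0.23732564²·(1 − 0.20348602)·25.57/1004 = 0.0011425619.
35–54: Wₕ = 0.68302068; term = 0.68302068²·(1 − 0.23507042)·7.57/3338 = 8.0927982 × 10^-4.
18–34: Wₕ = 0.07965368; term = 0.07965368²·(1 − 0.01630435)·8.008/27 = 0.0018511122.
Sum = 0.0038029539.

0.003803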